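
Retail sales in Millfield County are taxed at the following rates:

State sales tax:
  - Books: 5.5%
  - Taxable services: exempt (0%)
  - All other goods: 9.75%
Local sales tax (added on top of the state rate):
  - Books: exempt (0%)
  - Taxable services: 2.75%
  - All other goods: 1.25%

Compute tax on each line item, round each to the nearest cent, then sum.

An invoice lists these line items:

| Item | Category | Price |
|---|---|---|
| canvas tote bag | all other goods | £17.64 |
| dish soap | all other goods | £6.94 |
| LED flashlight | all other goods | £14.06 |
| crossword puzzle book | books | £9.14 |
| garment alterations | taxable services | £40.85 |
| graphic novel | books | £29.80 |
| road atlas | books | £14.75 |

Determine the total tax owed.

Canvas tote bag £17.64: all other goods → 9.75% + 1.25% local = 11% → £1.94
Dish soap £6.94: all other goods → 9.75% + 1.25% local = 11% → £0.76
LED flashlight £14.06: all other goods → 9.75% + 1.25% local = 11% → £1.55
Crossword puzzle book £9.14: books → 5.5% + 0% local = 5.5% → £0.50
Garment alterations £40.85: taxable services → 0% + 2.75% local = 2.75% → £1.12
Graphic novel £29.80: books → 5.5% + 0% local = 5.5% → £1.64
Road atlas £14.75: books → 5.5% + 0% local = 5.5% → £0.81
Total tax = £1.94 + £0.76 + £1.55 + £0.50 + £1.12 + £1.64 + £0.81 = £8.32

£8.32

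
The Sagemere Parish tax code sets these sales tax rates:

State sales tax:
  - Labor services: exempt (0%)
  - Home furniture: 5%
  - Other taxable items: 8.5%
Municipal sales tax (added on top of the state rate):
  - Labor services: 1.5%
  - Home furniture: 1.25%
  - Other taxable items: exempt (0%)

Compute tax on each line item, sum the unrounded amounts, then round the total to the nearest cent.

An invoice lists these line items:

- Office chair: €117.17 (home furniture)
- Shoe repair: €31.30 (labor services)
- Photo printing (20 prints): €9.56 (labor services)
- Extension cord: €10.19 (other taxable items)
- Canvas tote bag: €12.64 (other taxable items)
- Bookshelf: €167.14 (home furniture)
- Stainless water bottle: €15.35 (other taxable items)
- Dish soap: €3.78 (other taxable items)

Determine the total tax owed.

€21.95

Office chair €117.17: home furniture → 5% + 1.25% municipal = 6.25% → €7.323125
Shoe repair €31.30: labor services → 0% + 1.5% municipal = 1.5% → €0.4695
Photo printing (20 prints) €9.56: labor services → 0% + 1.5% municipal = 1.5% → €0.1434
Extension cord €10.19: other taxable items → 8.5% + 0% municipal = 8.5% → €0.86615
Canvas tote bag €12.64: other taxable items → 8.5% + 0% municipal = 8.5% → €1.0744
Bookshelf €167.14: home furniture → 5% + 1.25% municipal = 6.25% → €10.44625
Stainless water bottle €15.35: other taxable items → 8.5% + 0% municipal = 8.5% → €1.30475
Dish soap €3.78: other taxable items → 8.5% + 0% municipal = 8.5% → €0.3213
Unrounded tax sum = €21.948875 → €21.95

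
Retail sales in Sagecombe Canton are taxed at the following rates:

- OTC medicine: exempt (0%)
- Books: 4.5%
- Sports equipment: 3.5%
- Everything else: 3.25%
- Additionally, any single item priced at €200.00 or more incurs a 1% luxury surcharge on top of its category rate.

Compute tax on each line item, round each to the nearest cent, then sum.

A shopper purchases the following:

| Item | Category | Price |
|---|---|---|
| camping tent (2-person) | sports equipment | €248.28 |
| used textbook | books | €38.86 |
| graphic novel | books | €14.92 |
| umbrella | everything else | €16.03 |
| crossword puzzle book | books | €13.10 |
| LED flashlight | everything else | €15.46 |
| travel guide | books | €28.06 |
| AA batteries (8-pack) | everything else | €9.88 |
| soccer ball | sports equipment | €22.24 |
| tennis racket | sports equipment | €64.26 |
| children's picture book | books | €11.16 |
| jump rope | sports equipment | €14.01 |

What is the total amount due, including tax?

Camping tent (2-person) €248.28: sports equipment → 3.5% + 1% surcharge = 4.5% → €11.17
Used textbook €38.86: books → 4.5% → €1.75
Graphic novel €14.92: books → 4.5% → €0.67
Umbrella €16.03: everything else → 3.25% → €0.52
Crossword puzzle book €13.10: books → 4.5% → €0.59
LED flashlight €15.46: everything else → 3.25% → €0.50
Travel guide €28.06: books → 4.5% → €1.26
AA batteries (8-pack) €9.88: everything else → 3.25% → €0.32
Soccer ball €22.24: sports equipment → 3.5% → €0.78
Tennis racket €64.26: sports equipment → 3.5% → €2.25
Children's picture book €11.16: books → 4.5% → €0.50
Jump rope €14.01: sports equipment → 3.5% → €0.49
Subtotal = €496.26; tax = €20.80; total due = €517.06

€517.06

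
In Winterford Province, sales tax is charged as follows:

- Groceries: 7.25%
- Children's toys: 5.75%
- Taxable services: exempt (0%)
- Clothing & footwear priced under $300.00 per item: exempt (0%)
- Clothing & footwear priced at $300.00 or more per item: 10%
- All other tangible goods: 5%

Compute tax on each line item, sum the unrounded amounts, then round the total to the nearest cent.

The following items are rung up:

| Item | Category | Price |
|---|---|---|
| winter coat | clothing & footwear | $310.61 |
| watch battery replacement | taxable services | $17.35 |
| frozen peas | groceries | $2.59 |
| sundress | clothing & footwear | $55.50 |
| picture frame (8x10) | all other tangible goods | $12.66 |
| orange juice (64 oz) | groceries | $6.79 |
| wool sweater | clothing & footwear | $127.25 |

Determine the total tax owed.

$32.37

Winter coat $310.61: clothing & footwear, $300.00 or more → 10% → $31.061
Watch battery replacement $17.35: taxable services → 0% → $0.00
Frozen peas $2.59: groceries → 7.25% → $0.187775
Sundress $55.50: clothing & footwear, under $300.00 → 0% → $0.00
Picture frame (8x10) $12.66: all other tangible goods → 5% → $0.633
Orange juice (64 oz) $6.79: groceries → 7.25% → $0.492275
Wool sweater $127.25: clothing & footwear, under $300.00 → 0% → $0.00
Unrounded tax sum = $32.37405 → $32.37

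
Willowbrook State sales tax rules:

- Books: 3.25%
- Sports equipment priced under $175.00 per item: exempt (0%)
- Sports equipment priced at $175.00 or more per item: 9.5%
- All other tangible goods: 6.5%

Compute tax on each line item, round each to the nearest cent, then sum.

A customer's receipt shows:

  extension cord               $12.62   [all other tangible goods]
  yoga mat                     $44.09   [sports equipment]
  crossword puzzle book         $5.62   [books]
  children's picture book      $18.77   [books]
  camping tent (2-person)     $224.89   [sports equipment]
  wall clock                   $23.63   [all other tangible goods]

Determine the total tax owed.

Extension cord $12.62: all other tangible goods → 6.5% → $0.82
Yoga mat $44.09: sports equipment, under $175.00 → 0% → $0.00
Crossword puzzle book $5.62: books → 3.25% → $0.18
Children's picture book $18.77: books → 3.25% → $0.61
Camping tent (2-person) $224.89: sports equipment, $175.00 or more → 9.5% → $21.36
Wall clock $23.63: all other tangible goods → 6.5% → $1.54
Total tax = $0.82 + $0.18 + $0.61 + $21.36 + $1.54 = $24.51

$24.51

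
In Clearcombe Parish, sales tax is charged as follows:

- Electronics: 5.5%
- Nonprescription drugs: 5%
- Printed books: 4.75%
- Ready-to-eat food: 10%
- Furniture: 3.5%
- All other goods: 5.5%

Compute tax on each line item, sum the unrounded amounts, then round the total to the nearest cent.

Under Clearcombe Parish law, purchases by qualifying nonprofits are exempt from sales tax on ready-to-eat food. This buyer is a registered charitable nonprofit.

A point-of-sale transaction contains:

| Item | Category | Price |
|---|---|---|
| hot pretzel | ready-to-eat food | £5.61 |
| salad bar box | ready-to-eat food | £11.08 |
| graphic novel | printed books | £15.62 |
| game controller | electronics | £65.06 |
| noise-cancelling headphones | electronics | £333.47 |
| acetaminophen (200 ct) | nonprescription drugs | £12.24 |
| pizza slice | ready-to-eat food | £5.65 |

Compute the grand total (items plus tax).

Hot pretzel £5.61: ready-to-eat food, buyer-exempt → 0% → £0.00
Salad bar box £11.08: ready-to-eat food, buyer-exempt → 0% → £0.00
Graphic novel £15.62: printed books → 4.75% → £0.74195
Game controller £65.06: electronics → 5.5% → £3.5783
Noise-cancelling headphones £333.47: electronics → 5.5% → £18.34085
Acetaminophen (200 ct) £12.24: nonprescription drugs → 5% → £0.612
Pizza slice £5.65: ready-to-eat food, buyer-exempt → 0% → £0.00
Subtotal = £448.73; unrounded tax = £23.2731 → £23.27; total due = £472.00

£472.00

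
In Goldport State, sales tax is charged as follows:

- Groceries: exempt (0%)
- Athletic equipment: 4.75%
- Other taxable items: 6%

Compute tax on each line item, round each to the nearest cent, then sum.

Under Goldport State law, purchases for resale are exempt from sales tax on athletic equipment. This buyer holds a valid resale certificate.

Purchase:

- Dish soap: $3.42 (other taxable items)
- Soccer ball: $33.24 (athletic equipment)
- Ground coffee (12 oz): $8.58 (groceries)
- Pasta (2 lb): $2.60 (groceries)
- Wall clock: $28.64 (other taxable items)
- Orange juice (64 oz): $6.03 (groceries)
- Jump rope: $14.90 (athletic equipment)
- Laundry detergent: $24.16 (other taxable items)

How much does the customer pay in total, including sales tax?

$124.95

Dish soap $3.42: other taxable items → 6% → $0.21
Soccer ball $33.24: athletic equipment, buyer-exempt → 0% → $0.00
Ground coffee (12 oz) $8.58: groceries → 0% → $0.00
Pasta (2 lb) $2.60: groceries → 0% → $0.00
Wall clock $28.64: other taxable items → 6% → $1.72
Orange juice (64 oz) $6.03: groceries → 0% → $0.00
Jump rope $14.90: athletic equipment, buyer-exempt → 0% → $0.00
Laundry detergent $24.16: other taxable items → 6% → $1.45
Subtotal = $121.57; tax = $3.38; total due = $124.95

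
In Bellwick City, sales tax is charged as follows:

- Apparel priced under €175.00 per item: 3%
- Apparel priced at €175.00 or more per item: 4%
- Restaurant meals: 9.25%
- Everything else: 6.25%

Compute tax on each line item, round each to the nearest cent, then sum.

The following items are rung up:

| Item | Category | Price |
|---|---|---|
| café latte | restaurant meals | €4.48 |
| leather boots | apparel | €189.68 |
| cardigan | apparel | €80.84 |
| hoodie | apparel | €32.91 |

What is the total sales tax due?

Café latte €4.48: restaurant meals → 9.25% → €0.41
Leather boots €189.68: apparel, €175.00 or more → 4% → €7.59
Cardigan €80.84: apparel, under €175.00 → 3% → €2.43
Hoodie €32.91: apparel, under €175.00 → 3% → €0.99
Total tax = €0.41 + €7.59 + €2.43 + €0.99 = €11.42

€11.42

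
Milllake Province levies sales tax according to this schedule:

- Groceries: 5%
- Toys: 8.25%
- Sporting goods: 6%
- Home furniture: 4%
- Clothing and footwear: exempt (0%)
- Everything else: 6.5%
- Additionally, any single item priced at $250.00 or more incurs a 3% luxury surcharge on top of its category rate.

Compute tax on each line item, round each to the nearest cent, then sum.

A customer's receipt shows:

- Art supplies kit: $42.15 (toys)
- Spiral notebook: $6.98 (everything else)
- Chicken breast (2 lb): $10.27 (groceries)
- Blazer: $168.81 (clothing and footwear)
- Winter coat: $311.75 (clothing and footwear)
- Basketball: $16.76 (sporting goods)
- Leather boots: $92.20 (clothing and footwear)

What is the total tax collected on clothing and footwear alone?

Blazer $168.81: clothing and footwear → 0% → $0.00
Winter coat $311.75: clothing and footwear → 0% + 3% surcharge = 3% → $9.35
Leather boots $92.20: clothing and footwear → 0% → $0.00
Tax on clothing and footwear = $0.00 + $9.35 + $0.00 = $9.35

$9.35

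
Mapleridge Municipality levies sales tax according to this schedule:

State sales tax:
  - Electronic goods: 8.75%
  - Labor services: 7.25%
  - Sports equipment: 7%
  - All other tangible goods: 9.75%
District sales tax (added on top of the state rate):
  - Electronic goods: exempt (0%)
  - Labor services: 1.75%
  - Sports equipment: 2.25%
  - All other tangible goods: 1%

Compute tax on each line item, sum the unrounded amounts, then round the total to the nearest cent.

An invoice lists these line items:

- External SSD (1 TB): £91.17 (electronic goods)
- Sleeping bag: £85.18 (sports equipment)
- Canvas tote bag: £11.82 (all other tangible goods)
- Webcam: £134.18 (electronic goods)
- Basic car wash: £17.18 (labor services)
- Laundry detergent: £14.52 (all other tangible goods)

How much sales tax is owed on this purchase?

£31.98

External SSD (1 TB) £91.17: electronic goods → 8.75% + 0% district = 8.75% → £7.977375
Sleeping bag £85.18: sports equipment → 7% + 2.25% district = 9.25% → £7.87915
Canvas tote bag £11.82: all other tangible goods → 9.75% + 1% district = 10.75% → £1.27065
Webcam £134.18: electronic goods → 8.75% + 0% district = 8.75% → £11.74075
Basic car wash £17.18: labor services → 7.25% + 1.75% district = 9% → £1.5462
Laundry detergent £14.52: all other tangible goods → 9.75% + 1% district = 10.75% → £1.5609
Unrounded tax sum = £31.975025 → £31.98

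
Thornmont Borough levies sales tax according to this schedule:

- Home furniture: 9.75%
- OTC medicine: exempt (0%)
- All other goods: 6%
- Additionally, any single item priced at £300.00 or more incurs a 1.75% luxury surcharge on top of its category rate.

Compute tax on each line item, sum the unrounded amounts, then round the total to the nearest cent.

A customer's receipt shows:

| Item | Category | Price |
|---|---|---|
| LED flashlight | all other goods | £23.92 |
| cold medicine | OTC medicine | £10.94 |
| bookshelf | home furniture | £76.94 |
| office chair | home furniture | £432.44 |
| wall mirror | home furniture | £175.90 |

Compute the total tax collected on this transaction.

£75.82

LED flashlight £23.92: all other goods → 6% → £1.4352
Cold medicine £10.94: OTC medicine → 0% → £0.00
Bookshelf £76.94: home furniture → 9.75% → £7.50165
Office chair £432.44: home furniture → 9.75% + 1.75% surcharge = 11.5% → £49.7306
Wall mirror £175.90: home furniture → 9.75% → £17.15025
Unrounded tax sum = £75.8177 → £75.82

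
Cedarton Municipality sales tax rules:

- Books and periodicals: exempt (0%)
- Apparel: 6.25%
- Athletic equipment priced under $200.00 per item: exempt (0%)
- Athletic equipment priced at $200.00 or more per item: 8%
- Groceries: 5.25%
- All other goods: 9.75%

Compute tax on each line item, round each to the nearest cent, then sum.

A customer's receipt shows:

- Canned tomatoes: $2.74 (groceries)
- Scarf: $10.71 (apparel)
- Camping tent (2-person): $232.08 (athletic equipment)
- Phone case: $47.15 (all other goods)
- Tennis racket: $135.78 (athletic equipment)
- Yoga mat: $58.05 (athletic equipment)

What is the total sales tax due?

$23.98

Canned tomatoes $2.74: groceries → 5.25% → $0.14
Scarf $10.71: apparel → 6.25% → $0.67
Camping tent (2-person) $232.08: athletic equipment, $200.00 or more → 8% → $18.57
Phone case $47.15: all other goods → 9.75% → $4.60
Tennis racket $135.78: athletic equipment, under $200.00 → 0% → $0.00
Yoga mat $58.05: athletic equipment, under $200.00 → 0% → $0.00
Total tax = $0.14 + $0.67 + $18.57 + $4.60 = $23.98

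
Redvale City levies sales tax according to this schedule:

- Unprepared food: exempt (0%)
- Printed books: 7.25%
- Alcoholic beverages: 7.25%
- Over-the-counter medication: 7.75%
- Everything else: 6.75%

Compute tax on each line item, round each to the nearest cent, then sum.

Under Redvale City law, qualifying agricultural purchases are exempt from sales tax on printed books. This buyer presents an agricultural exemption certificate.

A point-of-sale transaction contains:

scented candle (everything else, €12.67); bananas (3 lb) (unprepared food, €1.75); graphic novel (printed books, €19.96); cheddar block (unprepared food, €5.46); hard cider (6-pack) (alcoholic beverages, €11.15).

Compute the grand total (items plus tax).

Scented candle €12.67: everything else → 6.75% → €0.86
Bananas (3 lb) €1.75: unprepared food → 0% → €0.00
Graphic novel €19.96: printed books, buyer-exempt → 0% → €0.00
Cheddar block €5.46: unprepared food → 0% → €0.00
Hard cider (6-pack) €11.15: alcoholic beverages → 7.25% → €0.81
Subtotal = €50.99; tax = €1.67; total due = €52.66

€52.66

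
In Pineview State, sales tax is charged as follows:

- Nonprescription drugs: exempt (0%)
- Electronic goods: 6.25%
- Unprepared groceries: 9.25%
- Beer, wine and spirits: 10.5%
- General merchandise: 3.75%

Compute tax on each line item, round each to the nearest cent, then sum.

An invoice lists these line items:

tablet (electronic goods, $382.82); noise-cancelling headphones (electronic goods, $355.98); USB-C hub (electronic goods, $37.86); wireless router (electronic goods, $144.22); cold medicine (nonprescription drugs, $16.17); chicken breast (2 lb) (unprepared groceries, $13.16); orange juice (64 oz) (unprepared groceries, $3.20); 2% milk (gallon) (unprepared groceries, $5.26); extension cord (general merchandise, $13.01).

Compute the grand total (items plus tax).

$1031.74

Tablet $382.82: electronic goods → 6.25% → $23.93
Noise-cancelling headphones $355.98: electronic goods → 6.25% → $22.25
USB-C hub $37.86: electronic goods → 6.25% → $2.37
Wireless router $144.22: electronic goods → 6.25% → $9.01
Cold medicine $16.17: nonprescription drugs → 0% → $0.00
Chicken breast (2 lb) $13.16: unprepared groceries → 9.25% → $1.22
Orange juice (64 oz) $3.20: unprepared groceries → 9.25% → $0.30
2% milk (gallon) $5.26: unprepared groceries → 9.25% → $0.49
Extension cord $13.01: general merchandise → 3.75% → $0.49
Subtotal = $971.68; tax = $60.06; total due = $1031.74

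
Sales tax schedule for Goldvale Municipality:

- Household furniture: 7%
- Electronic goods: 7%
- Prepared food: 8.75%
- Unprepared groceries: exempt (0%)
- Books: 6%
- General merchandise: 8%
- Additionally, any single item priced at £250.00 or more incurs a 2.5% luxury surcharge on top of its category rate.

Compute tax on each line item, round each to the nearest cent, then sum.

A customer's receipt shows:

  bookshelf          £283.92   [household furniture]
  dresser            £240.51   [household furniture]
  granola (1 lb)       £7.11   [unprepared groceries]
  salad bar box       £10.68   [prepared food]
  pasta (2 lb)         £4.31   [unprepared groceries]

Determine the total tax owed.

£44.74

Bookshelf £283.92: household furniture → 7% + 2.5% surcharge = 9.5% → £26.97
Dresser £240.51: household furniture → 7% → £16.84
Granola (1 lb) £7.11: unprepared groceries → 0% → £0.00
Salad bar box £10.68: prepared food → 8.75% → £0.93
Pasta (2 lb) £4.31: unprepared groceries → 0% → £0.00
Total tax = £26.97 + £16.84 + £0.93 = £44.74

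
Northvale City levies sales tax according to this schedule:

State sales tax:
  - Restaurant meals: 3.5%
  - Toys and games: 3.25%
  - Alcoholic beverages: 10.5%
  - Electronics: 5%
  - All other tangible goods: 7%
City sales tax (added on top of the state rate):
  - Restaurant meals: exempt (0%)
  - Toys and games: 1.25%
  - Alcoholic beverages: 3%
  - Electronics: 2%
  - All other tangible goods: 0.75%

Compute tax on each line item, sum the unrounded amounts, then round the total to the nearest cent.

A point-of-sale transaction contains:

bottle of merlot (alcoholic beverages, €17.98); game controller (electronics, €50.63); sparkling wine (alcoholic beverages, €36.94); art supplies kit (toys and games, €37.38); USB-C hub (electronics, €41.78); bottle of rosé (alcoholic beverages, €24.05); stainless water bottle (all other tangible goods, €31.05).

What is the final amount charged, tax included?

€261.03

Bottle of merlot €17.98: alcoholic beverages → 10.5% + 3% city = 13.5% → €2.4273
Game controller €50.63: electronics → 5% + 2% city = 7% → €3.5441
Sparkling wine €36.94: alcoholic beverages → 10.5% + 3% city = 13.5% → €4.9869
Art supplies kit €37.38: toys and games → 3.25% + 1.25% city = 4.5% → €1.6821
USB-C hub €41.78: electronics → 5% + 2% city = 7% → €2.9246
Bottle of rosé €24.05: alcoholic beverages → 10.5% + 3% city = 13.5% → €3.24675
Stainless water bottle €31.05: all other tangible goods → 7% + 0.75% city = 7.75% → €2.406375
Subtotal = €239.81; unrounded tax = €21.218125 → €21.22; total due = €261.03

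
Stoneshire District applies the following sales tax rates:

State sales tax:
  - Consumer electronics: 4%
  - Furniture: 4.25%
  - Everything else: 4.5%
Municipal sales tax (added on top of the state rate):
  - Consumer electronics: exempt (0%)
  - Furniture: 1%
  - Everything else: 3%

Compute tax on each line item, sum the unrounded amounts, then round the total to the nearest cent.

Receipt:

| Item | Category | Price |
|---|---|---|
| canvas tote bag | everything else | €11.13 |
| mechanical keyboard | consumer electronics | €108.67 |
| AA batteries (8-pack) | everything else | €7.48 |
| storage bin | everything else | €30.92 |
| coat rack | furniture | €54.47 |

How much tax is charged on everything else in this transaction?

€3.71

Canvas tote bag €11.13: everything else → 4.5% + 3% municipal = 7.5% → €0.83475
AA batteries (8-pack) €7.48: everything else → 4.5% + 3% municipal = 7.5% → €0.561
Storage bin €30.92: everything else → 4.5% + 3% municipal = 7.5% → €2.319
Tax on everything else: unrounded sum = €3.71475 → €3.71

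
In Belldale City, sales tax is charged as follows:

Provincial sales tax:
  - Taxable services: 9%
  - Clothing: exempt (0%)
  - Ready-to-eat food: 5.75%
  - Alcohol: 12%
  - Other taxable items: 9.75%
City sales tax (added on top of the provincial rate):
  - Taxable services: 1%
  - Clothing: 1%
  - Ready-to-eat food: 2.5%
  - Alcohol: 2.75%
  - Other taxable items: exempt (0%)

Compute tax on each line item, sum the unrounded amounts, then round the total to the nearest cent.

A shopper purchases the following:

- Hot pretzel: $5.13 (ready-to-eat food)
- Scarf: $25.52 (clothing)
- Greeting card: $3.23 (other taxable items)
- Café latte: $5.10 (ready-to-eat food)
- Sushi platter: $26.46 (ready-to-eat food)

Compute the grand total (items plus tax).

Hot pretzel $5.13: ready-to-eat food → 5.75% + 2.5% city = 8.25% → $0.423225
Scarf $25.52: clothing → 0% + 1% city = 1% → $0.2552
Greeting card $3.23: other taxable items → 9.75% + 0% city = 9.75% → $0.314925
Café latte $5.10: ready-to-eat food → 5.75% + 2.5% city = 8.25% → $0.42075
Sushi platter $26.46: ready-to-eat food → 5.75% + 2.5% city = 8.25% → $2.18295
Subtotal = $65.44; unrounded tax = $3.59705 → $3.60; total due = $69.04

$69.04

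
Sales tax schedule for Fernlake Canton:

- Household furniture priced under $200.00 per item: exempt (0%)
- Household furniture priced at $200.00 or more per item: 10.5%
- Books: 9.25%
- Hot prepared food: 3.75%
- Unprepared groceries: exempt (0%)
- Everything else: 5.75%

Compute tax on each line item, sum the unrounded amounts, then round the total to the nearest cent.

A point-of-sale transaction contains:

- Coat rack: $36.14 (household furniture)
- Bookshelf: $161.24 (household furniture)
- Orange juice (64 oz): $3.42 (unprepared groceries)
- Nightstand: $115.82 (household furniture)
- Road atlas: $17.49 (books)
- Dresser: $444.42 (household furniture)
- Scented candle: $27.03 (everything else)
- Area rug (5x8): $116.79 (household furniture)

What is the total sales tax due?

$49.84

Coat rack $36.14: household furniture, under $200.00 → 0% → $0.00
Bookshelf $161.24: household furniture, under $200.00 → 0% → $0.00
Orange juice (64 oz) $3.42: unprepared groceries → 0% → $0.00
Nightstand $115.82: household furniture, under $200.00 → 0% → $0.00
Road atlas $17.49: books → 9.25% → $1.617825
Dresser $444.42: household furniture, $200.00 or more → 10.5% → $46.6641
Scented candle $27.03: everything else → 5.75% → $1.554225
Area rug (5x8) $116.79: household furniture, under $200.00 → 0% → $0.00
Unrounded tax sum = $49.83615 → $49.84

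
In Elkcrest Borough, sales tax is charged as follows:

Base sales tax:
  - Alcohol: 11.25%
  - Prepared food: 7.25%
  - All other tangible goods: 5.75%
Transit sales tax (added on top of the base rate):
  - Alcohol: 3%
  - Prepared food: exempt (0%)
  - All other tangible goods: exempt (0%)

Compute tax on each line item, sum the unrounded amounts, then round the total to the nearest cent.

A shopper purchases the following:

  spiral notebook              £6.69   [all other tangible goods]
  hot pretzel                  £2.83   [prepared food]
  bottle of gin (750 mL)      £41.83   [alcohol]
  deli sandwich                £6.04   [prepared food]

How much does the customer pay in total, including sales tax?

Spiral notebook £6.69: all other tangible goods → 5.75% + 0% transit = 5.75% → £0.384675
Hot pretzel £2.83: prepared food → 7.25% + 0% transit = 7.25% → £0.205175
Bottle of gin (750 mL) £41.83: alcohol → 11.25% + 3% transit = 14.25% → £5.960775
Deli sandwich £6.04: prepared food → 7.25% + 0% transit = 7.25% → £0.4379
Subtotal = £57.39; unrounded tax = £6.988525 → £6.99; total due = £64.38

£64.38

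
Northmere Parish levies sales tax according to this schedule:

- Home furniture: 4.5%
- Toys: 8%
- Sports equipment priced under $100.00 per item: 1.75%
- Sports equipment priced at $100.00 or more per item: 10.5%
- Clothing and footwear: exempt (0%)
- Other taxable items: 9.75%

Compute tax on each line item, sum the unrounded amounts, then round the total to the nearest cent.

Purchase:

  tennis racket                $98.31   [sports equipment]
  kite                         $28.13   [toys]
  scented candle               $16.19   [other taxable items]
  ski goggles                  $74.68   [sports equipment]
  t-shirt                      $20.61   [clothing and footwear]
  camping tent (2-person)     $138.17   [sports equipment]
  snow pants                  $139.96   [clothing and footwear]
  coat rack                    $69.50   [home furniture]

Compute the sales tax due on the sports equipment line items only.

$17.54

Tennis racket $98.31: sports equipment, under $100.00 → 1.75% → $1.720425
Ski goggles $74.68: sports equipment, under $100.00 → 1.75% → $1.3069
Camping tent (2-person) $138.17: sports equipment, $100.00 or more → 10.5% → $14.50785
Tax on sports equipment: unrounded sum = $17.535175 → $17.54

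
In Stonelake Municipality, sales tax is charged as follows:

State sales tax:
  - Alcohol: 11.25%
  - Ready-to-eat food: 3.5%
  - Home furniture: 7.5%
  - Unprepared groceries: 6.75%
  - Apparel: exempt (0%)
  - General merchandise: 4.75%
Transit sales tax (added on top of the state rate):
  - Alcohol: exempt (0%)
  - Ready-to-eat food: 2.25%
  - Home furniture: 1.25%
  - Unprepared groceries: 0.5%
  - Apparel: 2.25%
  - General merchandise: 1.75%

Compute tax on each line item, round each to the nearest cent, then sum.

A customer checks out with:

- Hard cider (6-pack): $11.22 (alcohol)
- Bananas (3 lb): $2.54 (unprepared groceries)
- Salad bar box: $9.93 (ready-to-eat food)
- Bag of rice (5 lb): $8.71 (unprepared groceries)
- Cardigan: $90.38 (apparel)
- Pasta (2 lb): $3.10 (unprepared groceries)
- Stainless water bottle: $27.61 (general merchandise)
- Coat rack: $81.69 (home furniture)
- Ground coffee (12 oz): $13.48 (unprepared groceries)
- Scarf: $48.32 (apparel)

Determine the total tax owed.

$15.90

Hard cider (6-pack) $11.22: alcohol → 11.25% + 0% transit = 11.25% → $1.26
Bananas (3 lb) $2.54: unprepared groceries → 6.75% + 0.5% transit = 7.25% → $0.18
Salad bar box $9.93: ready-to-eat food → 3.5% + 2.25% transit = 5.75% → $0.57
Bag of rice (5 lb) $8.71: unprepared groceries → 6.75% + 0.5% transit = 7.25% → $0.63
Cardigan $90.38: apparel → 0% + 2.25% transit = 2.25% → $2.03
Pasta (2 lb) $3.10: unprepared groceries → 6.75% + 0.5% transit = 7.25% → $0.22
Stainless water bottle $27.61: general merchandise → 4.75% + 1.75% transit = 6.5% → $1.79
Coat rack $81.69: home furniture → 7.5% + 1.25% transit = 8.75% → $7.15
Ground coffee (12 oz) $13.48: unprepared groceries → 6.75% + 0.5% transit = 7.25% → $0.98
Scarf $48.32: apparel → 0% + 2.25% transit = 2.25% → $1.09
Total tax = $1.26 + $0.18 + $0.57 + $0.63 + $2.03 + $0.22 + $1.79 + $7.15 + $0.98 + $1.09 = $15.90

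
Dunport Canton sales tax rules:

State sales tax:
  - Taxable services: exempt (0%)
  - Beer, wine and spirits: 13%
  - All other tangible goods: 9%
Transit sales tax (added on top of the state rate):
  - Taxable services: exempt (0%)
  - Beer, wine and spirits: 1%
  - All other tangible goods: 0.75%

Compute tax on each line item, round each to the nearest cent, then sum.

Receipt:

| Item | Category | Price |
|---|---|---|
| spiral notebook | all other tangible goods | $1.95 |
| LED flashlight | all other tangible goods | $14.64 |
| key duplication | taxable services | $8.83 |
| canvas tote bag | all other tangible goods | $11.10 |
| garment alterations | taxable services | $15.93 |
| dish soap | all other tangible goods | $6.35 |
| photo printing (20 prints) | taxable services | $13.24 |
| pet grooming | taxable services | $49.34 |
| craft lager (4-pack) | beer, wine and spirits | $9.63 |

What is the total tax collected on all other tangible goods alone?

$3.32

Spiral notebook $1.95: all other tangible goods → 9% + 0.75% transit = 9.75% → $0.19
LED flashlight $14.64: all other tangible goods → 9% + 0.75% transit = 9.75% → $1.43
Canvas tote bag $11.10: all other tangible goods → 9% + 0.75% transit = 9.75% → $1.08
Dish soap $6.35: all other tangible goods → 9% + 0.75% transit = 9.75% → $0.62
Tax on all other tangible goods = $0.19 + $1.43 + $1.08 + $0.62 = $3.32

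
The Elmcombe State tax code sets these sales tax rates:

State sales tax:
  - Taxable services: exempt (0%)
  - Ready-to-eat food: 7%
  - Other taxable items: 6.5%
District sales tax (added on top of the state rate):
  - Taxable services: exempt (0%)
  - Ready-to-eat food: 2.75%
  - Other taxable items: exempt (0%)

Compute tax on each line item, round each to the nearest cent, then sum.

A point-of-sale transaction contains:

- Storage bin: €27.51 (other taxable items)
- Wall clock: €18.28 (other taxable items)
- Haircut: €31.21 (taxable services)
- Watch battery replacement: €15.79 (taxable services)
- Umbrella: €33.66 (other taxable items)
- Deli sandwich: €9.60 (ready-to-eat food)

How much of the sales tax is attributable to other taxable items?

Storage bin €27.51: other taxable items → 6.5% + 0% district = 6.5% → €1.79
Wall clock €18.28: other taxable items → 6.5% + 0% district = 6.5% → €1.19
Umbrella €33.66: other taxable items → 6.5% + 0% district = 6.5% → €2.19
Tax on other taxable items = €1.79 + €1.19 + €2.19 = €5.17

€5.17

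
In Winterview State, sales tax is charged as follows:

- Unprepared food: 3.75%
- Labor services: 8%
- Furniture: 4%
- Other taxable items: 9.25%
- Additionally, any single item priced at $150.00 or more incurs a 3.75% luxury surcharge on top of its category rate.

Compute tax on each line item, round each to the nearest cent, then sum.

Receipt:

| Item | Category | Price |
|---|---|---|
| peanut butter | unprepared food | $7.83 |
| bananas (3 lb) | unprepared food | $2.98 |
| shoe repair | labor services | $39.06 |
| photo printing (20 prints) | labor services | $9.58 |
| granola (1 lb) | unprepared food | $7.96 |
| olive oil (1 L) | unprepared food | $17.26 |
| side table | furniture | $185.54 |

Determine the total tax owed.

Peanut butter $7.83: unprepared food → 3.75% → $0.29
Bananas (3 lb) $2.98: unprepared food → 3.75% → $0.11
Shoe repair $39.06: labor services → 8% → $3.12
Photo printing (20 prints) $9.58: labor services → 8% → $0.77
Granola (1 lb) $7.96: unprepared food → 3.75% → $0.30
Olive oil (1 L) $17.26: unprepared food → 3.75% → $0.65
Side table $185.54: furniture → 4% + 3.75% surcharge = 7.75% → $14.38
Total tax = $0.29 + $0.11 + $3.12 + $0.77 + $0.30 + $0.65 + $14.38 = $19.62

$19.62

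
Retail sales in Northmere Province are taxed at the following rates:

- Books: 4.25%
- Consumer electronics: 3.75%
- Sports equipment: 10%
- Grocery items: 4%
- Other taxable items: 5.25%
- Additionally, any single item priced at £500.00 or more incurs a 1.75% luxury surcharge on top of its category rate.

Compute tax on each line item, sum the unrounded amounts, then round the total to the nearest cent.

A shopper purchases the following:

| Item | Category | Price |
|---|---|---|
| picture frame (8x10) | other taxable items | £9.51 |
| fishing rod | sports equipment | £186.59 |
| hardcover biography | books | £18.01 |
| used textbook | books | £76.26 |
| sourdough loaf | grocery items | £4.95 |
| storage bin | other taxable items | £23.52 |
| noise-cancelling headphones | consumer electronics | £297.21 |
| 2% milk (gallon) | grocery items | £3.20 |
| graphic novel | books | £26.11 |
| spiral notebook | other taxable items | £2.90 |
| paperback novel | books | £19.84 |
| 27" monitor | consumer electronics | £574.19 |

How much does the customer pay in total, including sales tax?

Picture frame (8x10) £9.51: other taxable items → 5.25% → £0.499275
Fishing rod £186.59: sports equipment → 10% → £18.659
Hardcover biography £18.01: books → 4.25% → £0.765425
Used textbook £76.26: books → 4.25% → £3.24105
Sourdough loaf £4.95: grocery items → 4% → £0.198
Storage bin £23.52: other taxable items → 5.25% → £1.2348
Noise-cancelling headphones £297.21: consumer electronics → 3.75% → £11.145375
2% milk (gallon) £3.20: grocery items → 4% → £0.128
Graphic novel £26.11: books → 4.25% → £1.109675
Spiral notebook £2.90: other taxable items → 5.25% → £0.15225
Paperback novel £19.84: books → 4.25% → £0.8432
27" monitor £574.19: consumer electronics → 3.75% + 1.75% surcharge = 5.5% → £31.58045
Subtotal = £1242.29; unrounded tax = £69.5565 → £69.56; total due = £1311.85

£1311.85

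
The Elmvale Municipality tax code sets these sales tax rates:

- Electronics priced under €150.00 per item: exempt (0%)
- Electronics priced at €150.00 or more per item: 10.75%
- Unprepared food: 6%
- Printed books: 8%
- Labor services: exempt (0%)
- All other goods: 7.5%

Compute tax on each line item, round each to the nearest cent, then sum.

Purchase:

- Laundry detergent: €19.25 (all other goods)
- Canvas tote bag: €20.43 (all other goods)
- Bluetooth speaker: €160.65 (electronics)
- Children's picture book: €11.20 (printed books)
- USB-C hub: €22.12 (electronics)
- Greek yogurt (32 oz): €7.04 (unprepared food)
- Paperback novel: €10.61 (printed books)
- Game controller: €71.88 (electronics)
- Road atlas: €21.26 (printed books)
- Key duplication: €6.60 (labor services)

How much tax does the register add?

€24.11

Laundry detergent €19.25: all other goods → 7.5% → €1.44
Canvas tote bag €20.43: all other goods → 7.5% → €1.53
Bluetooth speaker €160.65: electronics, €150.00 or more → 10.75% → €17.27
Children's picture book €11.20: printed books → 8% → €0.90
USB-C hub €22.12: electronics, under €150.00 → 0% → €0.00
Greek yogurt (32 oz) €7.04: unprepared food → 6% → €0.42
Paperback novel €10.61: printed books → 8% → €0.85
Game controller €71.88: electronics, under €150.00 → 0% → €0.00
Road atlas €21.26: printed books → 8% → €1.70
Key duplication €6.60: labor services → 0% → €0.00
Total tax = €1.44 + €1.53 + €17.27 + €0.90 + €0.42 + €0.85 + €1.70 = €24.11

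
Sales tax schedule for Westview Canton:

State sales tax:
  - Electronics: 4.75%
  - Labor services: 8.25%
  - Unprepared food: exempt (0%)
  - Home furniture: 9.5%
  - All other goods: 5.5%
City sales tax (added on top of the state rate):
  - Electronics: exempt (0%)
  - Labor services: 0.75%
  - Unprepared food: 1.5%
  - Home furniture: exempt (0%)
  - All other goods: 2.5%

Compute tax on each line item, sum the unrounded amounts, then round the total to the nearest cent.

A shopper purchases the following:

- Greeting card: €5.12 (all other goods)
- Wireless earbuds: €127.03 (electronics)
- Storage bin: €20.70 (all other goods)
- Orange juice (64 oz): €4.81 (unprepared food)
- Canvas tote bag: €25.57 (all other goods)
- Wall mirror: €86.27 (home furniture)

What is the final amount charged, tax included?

€287.91

Greeting card €5.12: all other goods → 5.5% + 2.5% city = 8% → €0.4096
Wireless earbuds €127.03: electronics → 4.75% + 0% city = 4.75% → €6.033925
Storage bin €20.70: all other goods → 5.5% + 2.5% city = 8% → €1.656
Orange juice (64 oz) €4.81: unprepared food → 0% + 1.5% city = 1.5% → €0.07215
Canvas tote bag €25.57: all other goods → 5.5% + 2.5% city = 8% → €2.0456
Wall mirror €86.27: home furniture → 9.5% + 0% city = 9.5% → €8.19565
Subtotal = €269.50; unrounded tax = €18.412925 → €18.41; total due = €287.91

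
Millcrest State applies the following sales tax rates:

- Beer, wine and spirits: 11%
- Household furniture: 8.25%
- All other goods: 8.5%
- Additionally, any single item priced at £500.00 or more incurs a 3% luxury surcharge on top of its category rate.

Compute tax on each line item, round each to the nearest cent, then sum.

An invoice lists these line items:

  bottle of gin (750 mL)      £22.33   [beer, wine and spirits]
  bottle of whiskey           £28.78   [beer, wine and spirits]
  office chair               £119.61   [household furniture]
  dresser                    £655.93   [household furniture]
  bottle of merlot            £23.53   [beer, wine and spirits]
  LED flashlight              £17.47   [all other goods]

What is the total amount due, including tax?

£961.01

Bottle of gin (750 mL) £22.33: beer, wine and spirits → 11% → £2.46
Bottle of whiskey £28.78: beer, wine and spirits → 11% → £3.17
Office chair £119.61: household furniture → 8.25% → £9.87
Dresser £655.93: household furniture → 8.25% + 3% surcharge = 11.25% → £73.79
Bottle of merlot £23.53: beer, wine and spirits → 11% → £2.59
LED flashlight £17.47: all other goods → 8.5% → £1.48
Subtotal = £867.65; tax = £93.36; total due = £961.01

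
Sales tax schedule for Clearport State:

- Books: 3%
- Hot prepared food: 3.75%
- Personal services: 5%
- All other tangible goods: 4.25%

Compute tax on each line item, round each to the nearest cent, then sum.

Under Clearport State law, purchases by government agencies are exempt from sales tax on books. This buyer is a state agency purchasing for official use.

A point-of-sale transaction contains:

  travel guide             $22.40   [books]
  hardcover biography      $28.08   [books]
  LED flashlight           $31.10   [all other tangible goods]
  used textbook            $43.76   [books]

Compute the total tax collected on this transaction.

$1.32

Travel guide $22.40: books, buyer-exempt → 0% → $0.00
Hardcover biography $28.08: books, buyer-exempt → 0% → $0.00
LED flashlight $31.10: all other tangible goods → 4.25% → $1.32
Used textbook $43.76: books, buyer-exempt → 0% → $0.00
Total tax = $1.32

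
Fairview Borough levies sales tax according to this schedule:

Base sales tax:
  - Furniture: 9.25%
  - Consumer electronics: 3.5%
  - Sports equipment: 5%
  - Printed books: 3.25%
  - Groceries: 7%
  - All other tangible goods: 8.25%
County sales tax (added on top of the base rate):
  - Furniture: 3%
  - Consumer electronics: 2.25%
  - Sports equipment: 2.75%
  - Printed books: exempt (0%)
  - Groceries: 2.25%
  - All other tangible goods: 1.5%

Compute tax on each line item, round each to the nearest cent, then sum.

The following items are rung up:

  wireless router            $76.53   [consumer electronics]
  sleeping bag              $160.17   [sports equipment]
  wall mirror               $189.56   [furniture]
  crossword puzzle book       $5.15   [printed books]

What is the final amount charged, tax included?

Wireless router $76.53: consumer electronics → 3.5% + 2.25% county = 5.75% → $4.40
Sleeping bag $160.17: sports equipment → 5% + 2.75% county = 7.75% → $12.41
Wall mirror $189.56: furniture → 9.25% + 3% county = 12.25% → $23.22
Crossword puzzle book $5.15: printed books → 3.25% + 0% county = 3.25% → $0.17
Subtotal = $431.41; tax = $40.20; total due = $471.61

$471.61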